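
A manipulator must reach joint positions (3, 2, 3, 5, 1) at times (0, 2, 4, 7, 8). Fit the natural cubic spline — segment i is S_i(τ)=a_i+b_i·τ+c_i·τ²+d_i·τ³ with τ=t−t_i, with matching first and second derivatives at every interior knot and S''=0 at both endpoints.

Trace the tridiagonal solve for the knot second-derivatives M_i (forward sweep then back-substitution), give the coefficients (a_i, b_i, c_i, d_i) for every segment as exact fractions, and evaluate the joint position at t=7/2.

Δ: Δ0=-1/2, Δ1=1/2, Δ2=2/3, Δ3=-4
row 1: diag=8, rhs=6; c'=1/4, d'=3/4
row 2: denom=10−2·1/4=19/2; d'=(1−2·3/4)/(19/2)=-1/19
row 3: denom=8−3·6/19=134/19; d'=(-28−3·-1/19)/(134/19)=-529/134
back: M3=-529/134
back: M2=-1/19−6/19·-529/134=80/67
back: M1=3/4−1/4·80/67=121/268
M: M0=0, M1=121/268, M2=80/67, M3=-529/134, M4=0
seg 0: a=3, c=M0/2=0, d=(M1−M0)/(6·2)=121/3216, b=Δ0−h0·(2M0+M1)/6=-523/804
seg 1: a=2, c=M1/2=121/536, d=(M2−M1)/(6·2)=199/3216, b=Δ1−h1·(2M1+M2)/6=-40/201
seg 2: a=3, c=M2/2=40/67, d=(M3−M2)/(6·3)=-689/2412, b=Δ2−h2·(2M2+M3)/6=1163/804
seg 3: a=5, c=M3/2=-529/268, d=(M4−M3)/(6·1)=529/804, b=Δ3−h3·(2M3+M4)/6=-1079/402
t_q=7/2 → seg 1, τ=3/2; S=2+-40/201·τ+121/536·τ²+199/3216·τ³=20739/8576

  seg 0: a=3 b=-523/804 c=0 d=121/3216
  seg 1: a=2 b=-40/201 c=121/536 d=199/3216
  seg 2: a=3 b=1163/804 c=40/67 d=-689/2412
  seg 3: a=5 b=-1079/402 c=-529/268 d=529/804
S(7/2) = 20739/8576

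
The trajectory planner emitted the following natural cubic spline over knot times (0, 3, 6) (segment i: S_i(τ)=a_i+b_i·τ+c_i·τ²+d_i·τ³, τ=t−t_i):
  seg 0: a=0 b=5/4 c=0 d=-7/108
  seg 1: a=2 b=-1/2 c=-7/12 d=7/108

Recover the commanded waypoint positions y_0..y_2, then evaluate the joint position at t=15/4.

y_0=0 y_1=2 y_2=-3
S(15/4) = 339/256

y_0 = S_0(0) = a_0 = 0
y_1 = S_1(0) = a_1 = 2
y_2 = S_1(3) = -3
t_q=15/4 is in segment 1 (τ=3/4); S_1(τ)=339/256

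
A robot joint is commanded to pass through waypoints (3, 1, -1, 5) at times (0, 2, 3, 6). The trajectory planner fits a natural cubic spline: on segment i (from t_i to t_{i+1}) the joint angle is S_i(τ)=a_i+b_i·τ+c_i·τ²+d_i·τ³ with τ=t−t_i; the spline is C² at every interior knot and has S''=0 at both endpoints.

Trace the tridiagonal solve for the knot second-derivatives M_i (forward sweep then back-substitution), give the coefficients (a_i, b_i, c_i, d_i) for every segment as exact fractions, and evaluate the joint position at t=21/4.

Δ: Δ0=-1, Δ1=-2, Δ2=2
row 1: diag=6, rhs=-6; c'=1/6, d'=-1
row 2: denom=8−1·1/6=47/6; d'=(24−1·-1)/(47/6)=150/47
back: M2=150/47
back: M1=-1−1/6·150/47=-72/47
M: M0=0, M1=-72/47, M2=150/47, M3=0
seg 0: a=3, c=M0/2=0, d=(M1−M0)/(6·2)=-6/47, b=Δ0−h0·(2M0+M1)/6=-23/47
seg 1: a=1, c=M1/2=-36/47, d=(M2−M1)/(6·1)=37/47, b=Δ1−h1·(2M1+M2)/6=-95/47
seg 2: a=-1, c=M2/2=75/47, d=(M3−M2)/(6·3)=-25/141, b=Δ2−h2·(2M2+M3)/6=-56/47
t_q=21/4 → seg 2, τ=9/4; S=-1+-56/47·τ+75/47·τ²+-25/141·τ³=7153/3008

  seg 0: a=3 b=-23/47 c=0 d=-6/47
  seg 1: a=1 b=-95/47 c=-36/47 d=37/47
  seg 2: a=-1 b=-56/47 c=75/47 d=-25/141
S(21/4) = 7153/3008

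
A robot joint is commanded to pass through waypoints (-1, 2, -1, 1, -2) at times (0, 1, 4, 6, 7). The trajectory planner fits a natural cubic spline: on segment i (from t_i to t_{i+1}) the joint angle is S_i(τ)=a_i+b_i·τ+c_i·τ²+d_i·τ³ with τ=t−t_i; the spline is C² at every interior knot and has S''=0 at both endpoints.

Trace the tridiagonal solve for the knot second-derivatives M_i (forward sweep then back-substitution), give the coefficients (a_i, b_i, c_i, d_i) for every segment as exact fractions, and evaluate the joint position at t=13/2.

  seg 0: a=-1 b=733/197 c=0 d=-142/197
  seg 1: a=2 b=307/197 c=-426/197 d=86/197
  seg 2: a=-1 b=73/197 c=348/197 d=-143/197
  seg 3: a=1 b=-251/197 c=-510/197 d=170/197
S(13/2) = -139/788

Δ: Δ0=3, Δ1=-1, Δ2=1, Δ3=-3
row 1: diag=8, rhs=-24; c'=3/8, d'=-3
row 2: denom=10−3·3/8=71/8; d'=(12−3·-3)/(71/8)=168/71
row 3: denom=6−2·16/71=394/71; d'=(-24−2·168/71)/(394/71)=-1020/197
back: M3=-1020/197
back: M2=168/71−16/71·-1020/197=696/197
back: M1=-3−3/8·696/197=-852/197
M: M0=0, M1=-852/197, M2=696/197, M3=-1020/197, M4=0
seg 0: a=-1, c=M0/2=0, d=(M1−M0)/(6·1)=-142/197, b=Δ0−h0·(2M0+M1)/6=733/197
seg 1: a=2, c=M1/2=-426/197, d=(M2−M1)/(6·3)=86/197, b=Δ1−h1·(2M1+M2)/6=307/197
seg 2: a=-1, c=M2/2=348/197, d=(M3−M2)/(6·2)=-143/197, b=Δ2−h2·(2M2+M3)/6=73/197
seg 3: a=1, c=M3/2=-510/197, d=(M4−M3)/(6·1)=170/197, b=Δ3−h3·(2M3+M4)/6=-251/197
t_q=13/2 → seg 3, τ=1/2; S=1+-251/197·τ+-510/197·τ²+170/197·τ³=-139/788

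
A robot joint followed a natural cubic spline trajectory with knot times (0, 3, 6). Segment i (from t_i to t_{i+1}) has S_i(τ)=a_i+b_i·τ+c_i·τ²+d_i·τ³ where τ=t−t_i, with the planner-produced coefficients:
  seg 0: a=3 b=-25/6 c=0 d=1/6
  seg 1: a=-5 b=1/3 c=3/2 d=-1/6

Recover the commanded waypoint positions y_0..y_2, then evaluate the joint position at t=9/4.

y_0 = S_0(0) = a_0 = 3
y_1 = S_1(0) = a_1 = -5
y_2 = S_1(3) = 5
t_q=9/4 is in segment 0 (τ=9/4); S_0(τ)=-573/128

y_0=3 y_1=-5 y_2=5
S(9/4) = -573/128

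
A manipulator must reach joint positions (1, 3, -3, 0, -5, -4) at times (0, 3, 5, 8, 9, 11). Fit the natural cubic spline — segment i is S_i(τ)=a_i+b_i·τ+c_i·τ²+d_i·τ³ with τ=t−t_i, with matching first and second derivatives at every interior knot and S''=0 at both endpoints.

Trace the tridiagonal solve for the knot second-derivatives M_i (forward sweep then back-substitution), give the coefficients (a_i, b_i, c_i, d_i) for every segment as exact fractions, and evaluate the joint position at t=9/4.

Δ: Δ0=2/3, Δ1=-3, Δ2=1, Δ3=-5, Δ4=1/2
row 1: diag=10, rhs=-22; c'=1/5, d'=-11/5
row 2: denom=10−2·1/5=48/5; d'=(24−2·-11/5)/(48/5)=71/24
row 3: denom=8−3·5/16=113/16; d'=(-36−3·71/24)/(113/16)=-718/113
row 4: denom=6−1·16/113=662/113; d'=(33−1·-718/113)/(662/113)=4447/662
back: M4=4447/662
back: M3=-718/113−16/113·4447/662=-2418/331
back: M2=71/24−5/16·-2418/331=10409/1986
back: M1=-11/5−1/5·10409/1986=-6451/1986
M: M0=0, M1=-6451/1986, M2=10409/1986, M3=-2418/331, M4=4447/662, M5=0
seg 0: a=1, c=M0/2=0, d=(M1−M0)/(6·3)=-6451/35748, b=Δ0−h0·(2M0+M1)/6=3033/1324
seg 1: a=3, c=M1/2=-6451/3972, d=(M2−M1)/(6·2)=1405/1986, b=Δ1−h1·(2M1+M2)/6=-1709/662
seg 2: a=-3, c=M2/2=10409/3972, d=(M3−M2)/(6·3)=-24917/35748, b=Δ2−h2·(2M2+M3)/6=-1169/1986
seg 3: a=0, c=M3/2=-1209/331, d=(M4−M3)/(6·1)=9283/3972, b=Δ3−h3·(2M3+M4)/6=-14635/3972
seg 4: a=-5, c=M4/2=4447/1324, d=(M5−M4)/(6·2)=-4447/7944, b=Δ4−h4·(2M4+M5)/6=-7901/1986
t_q=9/4 → seg 0, τ=9/4; S=1+3033/1324·τ+0·τ²+-6451/35748·τ³=347311/84736

  seg 0: a=1 b=3033/1324 c=0 d=-6451/35748
  seg 1: a=3 b=-1709/662 c=-6451/3972 d=1405/1986
  seg 2: a=-3 b=-1169/1986 c=10409/3972 d=-24917/35748
  seg 3: a=0 b=-14635/3972 c=-1209/331 d=9283/3972
  seg 4: a=-5 b=-7901/1986 c=4447/1324 d=-4447/7944
S(9/4) = 347311/84736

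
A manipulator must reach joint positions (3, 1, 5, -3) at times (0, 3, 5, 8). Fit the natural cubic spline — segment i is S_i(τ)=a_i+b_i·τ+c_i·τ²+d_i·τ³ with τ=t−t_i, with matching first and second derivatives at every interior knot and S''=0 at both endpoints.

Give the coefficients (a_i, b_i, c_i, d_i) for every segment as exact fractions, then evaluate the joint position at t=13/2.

Δ: Δ0=-2/3, Δ1=2, Δ2=-8/3
row 1: diag=10, rhs=16; c'=1/5, d'=8/5
row 2: denom=10−2·1/5=48/5; d'=(-28−2·8/5)/(48/5)=-13/4
back: M2=-13/4
back: M1=8/5−1/5·-13/4=9/4
M: M0=0, M1=9/4, M2=-13/4, M3=0
seg 0: a=3, c=M0/2=0, d=(M1−M0)/(6·3)=1/8, b=Δ0−h0·(2M0+M1)/6=-43/24
seg 1: a=1, c=M1/2=9/8, d=(M2−M1)/(6·2)=-11/24, b=Δ1−h1·(2M1+M2)/6=19/12
seg 2: a=5, c=M2/2=-13/8, d=(M3−M2)/(6·3)=13/72, b=Δ2−h2·(2M2+M3)/6=7/12
t_q=13/2 → seg 2, τ=3/2; S=5+7/12·τ+-13/8·τ²+13/72·τ³=181/64

  seg 0: a=3 b=-43/24 c=0 d=1/8
  seg 1: a=1 b=19/12 c=9/8 d=-11/24
  seg 2: a=5 b=7/12 c=-13/8 d=13/72
S(13/2) = 181/64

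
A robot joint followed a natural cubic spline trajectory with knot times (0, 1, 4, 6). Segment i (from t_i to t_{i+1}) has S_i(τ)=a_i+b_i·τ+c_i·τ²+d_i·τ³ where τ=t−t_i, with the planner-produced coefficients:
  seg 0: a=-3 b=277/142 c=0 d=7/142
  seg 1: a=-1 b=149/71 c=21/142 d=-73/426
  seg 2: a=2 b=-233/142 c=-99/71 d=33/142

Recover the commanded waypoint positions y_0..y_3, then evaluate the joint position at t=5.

y_0 = S_0(0) = a_0 = -3
y_1 = S_1(0) = a_1 = -1
y_2 = S_2(0) = a_2 = 2
y_3 = S_2(2) = -5
t_q=5 is in segment 2 (τ=1); S_2(τ)=-57/71

y_0=-3 y_1=-1 y_2=2 y_3=-5
S(5) = -57/71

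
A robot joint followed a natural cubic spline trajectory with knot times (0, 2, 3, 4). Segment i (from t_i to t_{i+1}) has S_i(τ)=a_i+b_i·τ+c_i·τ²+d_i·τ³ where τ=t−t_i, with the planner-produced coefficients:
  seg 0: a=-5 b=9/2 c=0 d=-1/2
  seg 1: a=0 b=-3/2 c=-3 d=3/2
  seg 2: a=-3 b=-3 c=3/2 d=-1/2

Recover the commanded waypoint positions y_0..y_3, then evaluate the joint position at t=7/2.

y_0=-5 y_1=0 y_2=-3 y_3=-5
S(7/2) = -67/16

y_0 = S_0(0) = a_0 = -5
y_1 = S_1(0) = a_1 = 0
y_2 = S_2(0) = a_2 = -3
y_3 = S_2(1) = -5
t_q=7/2 is in segment 2 (τ=1/2); S_2(τ)=-67/16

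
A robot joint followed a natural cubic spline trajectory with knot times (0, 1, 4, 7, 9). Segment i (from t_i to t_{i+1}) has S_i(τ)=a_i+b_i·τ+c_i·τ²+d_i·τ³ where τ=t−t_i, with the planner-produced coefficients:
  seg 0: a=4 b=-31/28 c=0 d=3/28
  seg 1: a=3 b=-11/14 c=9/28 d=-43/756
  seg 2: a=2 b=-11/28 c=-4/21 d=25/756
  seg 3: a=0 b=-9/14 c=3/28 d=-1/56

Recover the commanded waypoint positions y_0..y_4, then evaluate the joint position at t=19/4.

y_0=4 y_1=3 y_2=2 y_3=0 y_4=-1
S(19/4) = 2889/1792

y_0 = S_0(0) = a_0 = 4
y_1 = S_1(0) = a_1 = 3
y_2 = S_2(0) = a_2 = 2
y_3 = S_3(0) = a_3 = 0
y_4 = S_3(2) = -1
t_q=19/4 is in segment 2 (τ=3/4); S_2(τ)=2889/1792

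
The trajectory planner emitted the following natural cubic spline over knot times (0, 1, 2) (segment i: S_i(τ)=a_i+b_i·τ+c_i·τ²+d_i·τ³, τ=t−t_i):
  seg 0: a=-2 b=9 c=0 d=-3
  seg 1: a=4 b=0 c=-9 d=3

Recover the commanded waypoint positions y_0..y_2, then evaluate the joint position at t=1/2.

y_0=-2 y_1=4 y_2=-2
S(1/2) = 17/8

y_0 = S_0(0) = a_0 = -2
y_1 = S_1(0) = a_1 = 4
y_2 = S_1(1) = -2
t_q=1/2 is in segment 0 (τ=1/2); S_0(τ)=17/8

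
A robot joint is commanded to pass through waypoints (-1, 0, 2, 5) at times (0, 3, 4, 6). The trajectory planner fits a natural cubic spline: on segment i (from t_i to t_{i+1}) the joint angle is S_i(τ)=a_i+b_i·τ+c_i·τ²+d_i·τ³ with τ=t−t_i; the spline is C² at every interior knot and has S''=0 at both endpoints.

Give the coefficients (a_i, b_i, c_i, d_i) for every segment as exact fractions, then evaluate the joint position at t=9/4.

Δ: Δ0=1/3, Δ1=2, Δ2=3/2
row 1: diag=8, rhs=10; c'=1/8, d'=5/4
row 2: denom=6−1·1/8=47/8; d'=(-3−1·5/4)/(47/8)=-34/47
back: M2=-34/47
back: M1=5/4−1/8·-34/47=63/47
M: M0=0, M1=63/47, M2=-34/47, M3=0
seg 0: a=-1, c=M0/2=0, d=(M1−M0)/(6·3)=7/94, b=Δ0−h0·(2M0+M1)/6=-95/282
seg 1: a=0, c=M1/2=63/94, d=(M2−M1)/(6·1)=-97/282, b=Δ1−h1·(2M1+M2)/6=236/141
seg 2: a=2, c=M2/2=-17/47, d=(M3−M2)/(6·2)=17/282, b=Δ2−h2·(2M2+M3)/6=559/282
t_q=9/4 → seg 0, τ=9/4; S=-1+-95/282·τ+0·τ²+7/94·τ³=-5473/6016

  seg 0: a=-1 b=-95/282 c=0 d=7/94
  seg 1: a=0 b=236/141 c=63/94 d=-97/282
  seg 2: a=2 b=559/282 c=-17/47 d=17/282
S(9/4) = -5473/6016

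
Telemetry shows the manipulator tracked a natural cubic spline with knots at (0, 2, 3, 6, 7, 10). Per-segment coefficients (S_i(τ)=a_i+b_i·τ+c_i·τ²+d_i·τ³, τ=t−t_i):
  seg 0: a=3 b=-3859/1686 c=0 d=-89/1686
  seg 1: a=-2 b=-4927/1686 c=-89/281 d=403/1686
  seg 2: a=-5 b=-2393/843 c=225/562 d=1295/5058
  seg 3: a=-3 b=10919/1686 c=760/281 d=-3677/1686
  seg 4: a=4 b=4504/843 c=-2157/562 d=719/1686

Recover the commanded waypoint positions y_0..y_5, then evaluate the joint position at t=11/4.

y_0 = S_0(0) = a_0 = 3
y_1 = S_1(0) = a_1 = -2
y_2 = S_2(0) = a_2 = -5
y_3 = S_3(0) = a_3 = -3
y_4 = S_4(0) = a_4 = 4
y_5 = S_4(3) = -3
t_q=11/4 is in segment 1 (τ=3/4); S_1(τ)=-153549/35968

y_0=3 y_1=-2 y_2=-5 y_3=-3 y_4=4 y_5=-3
S(11/4) = -153549/35968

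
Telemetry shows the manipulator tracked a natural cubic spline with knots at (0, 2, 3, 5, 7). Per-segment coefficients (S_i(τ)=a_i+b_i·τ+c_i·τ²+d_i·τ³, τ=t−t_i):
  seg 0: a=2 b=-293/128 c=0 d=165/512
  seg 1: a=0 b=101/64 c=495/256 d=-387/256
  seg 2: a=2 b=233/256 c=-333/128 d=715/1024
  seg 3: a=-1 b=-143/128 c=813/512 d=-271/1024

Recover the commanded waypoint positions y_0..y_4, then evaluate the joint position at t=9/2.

y_0=2 y_1=0 y_2=2 y_3=-1 y_4=1
S(9/2) = -1079/8192

y_0 = S_0(0) = a_0 = 2
y_1 = S_1(0) = a_1 = 0
y_2 = S_2(0) = a_2 = 2
y_3 = S_3(0) = a_3 = -1
y_4 = S_3(2) = 1
t_q=9/2 is in segment 2 (τ=3/2); S_2(τ)=-1079/8192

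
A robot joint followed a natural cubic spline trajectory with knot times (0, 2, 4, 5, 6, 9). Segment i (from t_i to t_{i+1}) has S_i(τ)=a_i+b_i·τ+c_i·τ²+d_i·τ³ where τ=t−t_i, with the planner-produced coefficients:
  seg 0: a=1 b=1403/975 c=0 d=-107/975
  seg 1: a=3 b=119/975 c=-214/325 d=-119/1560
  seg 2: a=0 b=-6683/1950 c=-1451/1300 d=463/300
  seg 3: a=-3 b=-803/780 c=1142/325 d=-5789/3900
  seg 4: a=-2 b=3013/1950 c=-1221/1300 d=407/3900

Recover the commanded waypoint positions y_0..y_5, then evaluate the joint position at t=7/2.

y_0=1 y_1=3 y_2=0 y_3=-3 y_4=-2 y_5=-3
S(7/2) = 30037/20800

y_0 = S_0(0) = a_0 = 1
y_1 = S_1(0) = a_1 = 3
y_2 = S_2(0) = a_2 = 0
y_3 = S_3(0) = a_3 = -3
y_4 = S_4(0) = a_4 = -2
y_5 = S_4(3) = -3
t_q=7/2 is in segment 1 (τ=3/2); S_1(τ)=30037/20800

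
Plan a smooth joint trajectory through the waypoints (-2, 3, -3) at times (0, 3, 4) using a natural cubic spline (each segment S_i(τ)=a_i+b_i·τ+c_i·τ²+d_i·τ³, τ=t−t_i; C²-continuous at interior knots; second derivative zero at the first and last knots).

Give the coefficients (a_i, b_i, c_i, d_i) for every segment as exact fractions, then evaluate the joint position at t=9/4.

Δ: Δ0=5/3, Δ1=-6
row 1: diag=8, rhs=-46; c'=1/8, d'=-23/4
back: M1=-23/4
M: M0=0, M1=-23/4, M2=0
seg 0: a=-2, c=M0/2=0, d=(M1−M0)/(6·3)=-23/72, b=Δ0−h0·(2M0+M1)/6=109/24
seg 1: a=3, c=M1/2=-23/8, d=(M2−M1)/(6·1)=23/24, b=Δ1−h1·(2M1+M2)/6=-49/12
t_q=9/4 → seg 0, τ=9/4; S=-2+109/24·τ+0·τ²+-23/72·τ³=2345/512

  seg 0: a=-2 b=109/24 c=0 d=-23/72
  seg 1: a=3 b=-49/12 c=-23/8 d=23/24
S(9/4) = 2345/512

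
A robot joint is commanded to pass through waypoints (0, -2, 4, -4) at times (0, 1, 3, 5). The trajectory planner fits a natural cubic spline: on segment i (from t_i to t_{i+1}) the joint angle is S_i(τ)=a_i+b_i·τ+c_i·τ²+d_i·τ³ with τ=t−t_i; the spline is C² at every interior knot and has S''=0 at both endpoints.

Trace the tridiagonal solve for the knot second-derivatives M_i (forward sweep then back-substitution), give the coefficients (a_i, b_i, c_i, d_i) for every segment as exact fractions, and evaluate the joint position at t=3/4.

  seg 0: a=0 b=-71/22 c=0 d=27/22
  seg 1: a=-2 b=5/11 c=81/22 d=-53/44
  seg 2: a=4 b=8/11 c=-39/11 d=13/22
S(3/4) = -2679/1408

Δ: Δ0=-2, Δ1=3, Δ2=-4
row 1: diag=6, rhs=30; c'=1/3, d'=5
row 2: denom=8−2·1/3=22/3; d'=(-42−2·5)/(22/3)=-78/11
back: M2=-78/11
back: M1=5−1/3·-78/11=81/11
M: M0=0, M1=81/11, M2=-78/11, M3=0
seg 0: a=0, c=M0/2=0, d=(M1−M0)/(6·1)=27/22, b=Δ0−h0·(2M0+M1)/6=-71/22
seg 1: a=-2, c=M1/2=81/22, d=(M2−M1)/(6·2)=-53/44, b=Δ1−h1·(2M1+M2)/6=5/11
seg 2: a=4, c=M2/2=-39/11, d=(M3−M2)/(6·2)=13/22, b=Δ2−h2·(2M2+M3)/6=8/11
t_q=3/4 → seg 0, τ=3/4; S=0+-71/22·τ+0·τ²+27/22·τ³=-2679/1408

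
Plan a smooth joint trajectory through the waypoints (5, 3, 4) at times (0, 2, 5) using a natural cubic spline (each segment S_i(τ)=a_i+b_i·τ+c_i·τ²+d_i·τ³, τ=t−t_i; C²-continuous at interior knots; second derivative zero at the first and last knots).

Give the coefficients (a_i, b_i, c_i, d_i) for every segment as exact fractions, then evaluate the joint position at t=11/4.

  seg 0: a=5 b=-19/15 c=0 d=1/15
  seg 1: a=3 b=-7/15 c=2/5 d=-2/45
S(11/4) = 457/160

Δ: Δ0=-1, Δ1=1/3
row 1: diag=10, rhs=8; c'=3/10, d'=4/5
back: M1=4/5
M: M0=0, M1=4/5, M2=0
seg 0: a=5, c=M0/2=0, d=(M1−M0)/(6·2)=1/15, b=Δ0−h0·(2M0+M1)/6=-19/15
seg 1: a=3, c=M1/2=2/5, d=(M2−M1)/(6·3)=-2/45, b=Δ1−h1·(2M1+M2)/6=-7/15
t_q=11/4 → seg 1, τ=3/4; S=3+-7/15·τ+2/5·τ²+-2/45·τ³=457/160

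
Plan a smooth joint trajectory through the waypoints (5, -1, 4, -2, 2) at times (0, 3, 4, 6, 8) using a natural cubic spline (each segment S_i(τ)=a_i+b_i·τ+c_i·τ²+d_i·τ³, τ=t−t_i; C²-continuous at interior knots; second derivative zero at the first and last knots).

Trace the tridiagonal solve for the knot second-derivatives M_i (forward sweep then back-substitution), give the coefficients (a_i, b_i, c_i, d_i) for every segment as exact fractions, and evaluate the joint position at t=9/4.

  seg 0: a=5 b=-917/172 c=0 d=191/516
  seg 1: a=-1 b=401/86 c=573/172 d=-515/172
  seg 2: a=4 b=403/172 c=-243/43 d=1025/688
  seg 3: a=-2 b=-205/86 c=1131/344 d=-377/688
S(9/4) = -30595/11008

Δ: Δ0=-2, Δ1=5, Δ2=-3, Δ3=2
row 1: diag=8, rhs=42; c'=1/8, d'=21/4
row 2: denom=6−1·1/8=47/8; d'=(-48−1·21/4)/(47/8)=-426/47
row 3: denom=8−2·16/47=344/47; d'=(30−2·-426/47)/(344/47)=1131/172
back: M3=1131/172
back: M2=-426/47−16/47·1131/172=-486/43
back: M1=21/4−1/8·-486/43=573/86
M: M0=0, M1=573/86, M2=-486/43, M3=1131/172, M4=0
seg 0: a=5, c=M0/2=0, d=(M1−M0)/(6·3)=191/516, b=Δ0−h0·(2M0+M1)/6=-917/172
seg 1: a=-1, c=M1/2=573/172, d=(M2−M1)/(6·1)=-515/172, b=Δ1−h1·(2M1+M2)/6=401/86
seg 2: a=4, c=M2/2=-243/43, d=(M3−M2)/(6·2)=1025/688, b=Δ2−h2·(2M2+M3)/6=403/172
seg 3: a=-2, c=M3/2=1131/344, d=(M4−M3)/(6·2)=-377/688, b=Δ3−h3·(2M3+M4)/6=-205/86
t_q=9/4 → seg 0, τ=9/4; S=5+-917/172·τ+0·τ²+191/516·τ³=-30595/11008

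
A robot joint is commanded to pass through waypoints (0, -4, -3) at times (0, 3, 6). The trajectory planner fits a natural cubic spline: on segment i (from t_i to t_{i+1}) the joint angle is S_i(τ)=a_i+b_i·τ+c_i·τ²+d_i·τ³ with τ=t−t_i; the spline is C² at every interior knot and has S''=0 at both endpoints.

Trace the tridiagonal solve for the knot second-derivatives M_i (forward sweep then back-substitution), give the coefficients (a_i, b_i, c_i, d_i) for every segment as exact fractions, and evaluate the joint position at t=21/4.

Δ: Δ0=-4/3, Δ1=1/3
row 1: diag=12, rhs=10; c'=1/4, d'=5/6
back: M1=5/6
M: M0=0, M1=5/6, M2=0
seg 0: a=0, c=M0/2=0, d=(M1−M0)/(6·3)=5/108, b=Δ0−h0·(2M0+M1)/6=-7/4
seg 1: a=-4, c=M1/2=5/12, d=(M2−M1)/(6·3)=-5/108, b=Δ1−h1·(2M1+M2)/6=-1/2
t_q=21/4 → seg 1, τ=9/4; S=-4+-1/2·τ+5/12·τ²+-5/108·τ³=-907/256

  seg 0: a=0 b=-7/4 c=0 d=5/108
  seg 1: a=-4 b=-1/2 c=5/12 d=-5/108
S(21/4) = -907/256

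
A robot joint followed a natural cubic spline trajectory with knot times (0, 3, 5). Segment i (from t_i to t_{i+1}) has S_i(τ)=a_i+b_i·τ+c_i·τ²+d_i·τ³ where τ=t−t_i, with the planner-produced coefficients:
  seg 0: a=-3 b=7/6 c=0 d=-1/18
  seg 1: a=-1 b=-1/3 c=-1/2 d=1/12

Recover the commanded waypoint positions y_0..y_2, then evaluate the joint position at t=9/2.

y_0=-3 y_1=-1 y_2=-3
S(9/2) = -75/32

y_0 = S_0(0) = a_0 = -3
y_1 = S_1(0) = a_1 = -1
y_2 = S_1(2) = -3
t_q=9/2 is in segment 1 (τ=3/2); S_1(τ)=-75/32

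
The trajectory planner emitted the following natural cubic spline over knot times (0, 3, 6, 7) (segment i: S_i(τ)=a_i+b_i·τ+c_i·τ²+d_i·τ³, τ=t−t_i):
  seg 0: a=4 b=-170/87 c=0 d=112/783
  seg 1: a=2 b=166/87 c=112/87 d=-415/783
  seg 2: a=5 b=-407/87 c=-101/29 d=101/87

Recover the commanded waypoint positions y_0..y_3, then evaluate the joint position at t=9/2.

y_0=4 y_1=2 y_2=5 y_3=-2
S(9/2) = 1385/232

y_0 = S_0(0) = a_0 = 4
y_1 = S_1(0) = a_1 = 2
y_2 = S_2(0) = a_2 = 5
y_3 = S_2(1) = -2
t_q=9/2 is in segment 1 (τ=3/2); S_1(τ)=1385/232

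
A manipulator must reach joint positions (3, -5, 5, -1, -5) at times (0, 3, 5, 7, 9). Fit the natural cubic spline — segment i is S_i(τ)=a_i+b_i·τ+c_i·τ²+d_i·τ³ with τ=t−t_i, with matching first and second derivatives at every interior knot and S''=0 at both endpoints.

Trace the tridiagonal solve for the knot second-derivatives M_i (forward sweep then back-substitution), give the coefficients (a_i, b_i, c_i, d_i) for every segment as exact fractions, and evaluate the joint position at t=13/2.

Δ: Δ0=-8/3, Δ1=5, Δ2=-3, Δ3=-2
row 1: diag=10, rhs=46; c'=1/5, d'=23/5
row 2: denom=8−2·1/5=38/5; d'=(-48−2·23/5)/(38/5)=-143/19
row 3: denom=8−2·5/19=142/19; d'=(6−2·-143/19)/(142/19)=200/71
back: M3=200/71
back: M2=-143/19−5/19·200/71=-587/71
back: M1=23/5−1/5·-587/71=444/71
M: M0=0, M1=444/71, M2=-587/71, M3=200/71, M4=0
seg 0: a=3, c=M0/2=0, d=(M1−M0)/(6·3)=74/213, b=Δ0−h0·(2M0+M1)/6=-1234/213
seg 1: a=-5, c=M1/2=222/71, d=(M2−M1)/(6·2)=-1031/852, b=Δ1−h1·(2M1+M2)/6=764/213
seg 2: a=5, c=M2/2=-587/142, d=(M3−M2)/(6·2)=787/852, b=Δ2−h2·(2M2+M3)/6=335/213
seg 3: a=-1, c=M3/2=100/71, d=(M4−M3)/(6·2)=-50/213, b=Δ3−h3·(2M3+M4)/6=-826/213
t_q=13/2 → seg 2, τ=3/2; S=5+335/213·τ+-587/142·τ²+787/852·τ³=2671/2272

  seg 0: a=3 b=-1234/213 c=0 d=74/213
  seg 1: a=-5 b=764/213 c=222/71 d=-1031/852
  seg 2: a=5 b=335/213 c=-587/142 d=787/852
  seg 3: a=-1 b=-826/213 c=100/71 d=-50/213
S(13/2) = 2671/2272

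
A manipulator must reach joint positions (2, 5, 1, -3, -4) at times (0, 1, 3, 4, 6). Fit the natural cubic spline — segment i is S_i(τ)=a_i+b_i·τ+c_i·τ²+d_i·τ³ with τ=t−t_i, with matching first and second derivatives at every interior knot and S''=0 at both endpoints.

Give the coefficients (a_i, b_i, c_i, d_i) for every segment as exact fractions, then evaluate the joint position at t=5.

  seg 0: a=2 b=117/31 c=0 d=-24/31
  seg 1: a=5 b=45/31 c=-72/31 d=37/124
  seg 2: a=1 b=-132/31 c=-33/62 d=49/62
  seg 3: a=-3 b=-183/62 c=57/31 d=-19/62
S(5) = -137/31

Δ: Δ0=3, Δ1=-2, Δ2=-4, Δ3=-1/2
row 1: diag=6, rhs=-30; c'=1/3, d'=-5
row 2: denom=6−2·1/3=16/3; d'=(-12−2·-5)/(16/3)=-3/8
row 3: denom=6−1·3/16=93/16; d'=(21−1·-3/8)/(93/16)=114/31
back: M3=114/31
back: M2=-3/8−3/16·114/31=-33/31
back: M1=-5−1/3·-33/31=-144/31
M: M0=0, M1=-144/31, M2=-33/31, M3=114/31, M4=0
seg 0: a=2, c=M0/2=0, d=(M1−M0)/(6·1)=-24/31, b=Δ0−h0·(2M0+M1)/6=117/31
seg 1: a=5, c=M1/2=-72/31, d=(M2−M1)/(6·2)=37/124, b=Δ1−h1·(2M1+M2)/6=45/31
seg 2: a=1, c=M2/2=-33/62, d=(M3−M2)/(6·1)=49/62, b=Δ2−h2·(2M2+M3)/6=-132/31
seg 3: a=-3, c=M3/2=57/31, d=(M4−M3)/(6·2)=-19/62, b=Δ3−h3·(2M3+M4)/6=-183/62
t_q=5 → seg 3, τ=1; S=-3+-183/62·τ+57/31·τ²+-19/62·τ³=-137/31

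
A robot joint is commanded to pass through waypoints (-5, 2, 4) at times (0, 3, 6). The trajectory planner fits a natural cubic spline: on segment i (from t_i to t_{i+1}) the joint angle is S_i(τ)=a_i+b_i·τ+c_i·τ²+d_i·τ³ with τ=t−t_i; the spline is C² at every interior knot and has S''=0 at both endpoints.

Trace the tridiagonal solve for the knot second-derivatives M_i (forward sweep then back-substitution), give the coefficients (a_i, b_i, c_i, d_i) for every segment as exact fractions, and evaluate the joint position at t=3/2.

Δ: Δ0=7/3, Δ1=2/3
row 1: diag=12, rhs=-10; c'=1/4, d'=-5/6
back: M1=-5/6
M: M0=0, M1=-5/6, M2=0
seg 0: a=-5, c=M0/2=0, d=(M1−M0)/(6·3)=-5/108, b=Δ0−h0·(2M0+M1)/6=11/4
seg 1: a=2, c=M1/2=-5/12, d=(M2−M1)/(6·3)=5/108, b=Δ1−h1·(2M1+M2)/6=3/2
t_q=3/2 → seg 0, τ=3/2; S=-5+11/4·τ+0·τ²+-5/108·τ³=-33/32

  seg 0: a=-5 b=11/4 c=0 d=-5/108
  seg 1: a=2 b=3/2 c=-5/12 d=5/108
S(3/2) = -33/32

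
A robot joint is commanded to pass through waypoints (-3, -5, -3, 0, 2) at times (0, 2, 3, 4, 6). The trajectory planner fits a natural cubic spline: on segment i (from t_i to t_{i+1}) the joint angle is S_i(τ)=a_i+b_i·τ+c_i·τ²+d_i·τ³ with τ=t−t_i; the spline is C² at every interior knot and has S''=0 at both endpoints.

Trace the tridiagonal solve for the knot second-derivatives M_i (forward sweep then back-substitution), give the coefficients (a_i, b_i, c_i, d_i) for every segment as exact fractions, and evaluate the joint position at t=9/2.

Δ: Δ0=-1, Δ1=2, Δ2=3, Δ3=1
row 1: diag=6, rhs=18; c'=1/6, d'=3
row 2: denom=4−1·1/6=23/6; d'=(6−1·3)/(23/6)=18/23
row 3: denom=6−1·6/23=132/23; d'=(-12−1·18/23)/(132/23)=-49/22
back: M3=-49/22
back: M2=18/23−6/23·-49/22=15/11
back: M1=3−1/6·15/11=61/22
M: M0=0, M1=61/22, M2=15/11, M3=-49/22, M4=0
seg 0: a=-3, c=M0/2=0, d=(M1−M0)/(6·2)=61/264, b=Δ0−h0·(2M0+M1)/6=-127/66
seg 1: a=-5, c=M1/2=61/44, d=(M2−M1)/(6·1)=-31/132, b=Δ1−h1·(2M1+M2)/6=28/33
seg 2: a=-3, c=M2/2=15/22, d=(M3−M2)/(6·1)=-79/132, b=Δ2−h2·(2M2+M3)/6=35/12
seg 3: a=0, c=M3/2=-49/44, d=(M4−M3)/(6·2)=49/264, b=Δ3−h3·(2M3+M4)/6=82/33
t_q=9/2 → seg 3, τ=1/2; S=0+82/33·τ+-49/44·τ²+49/264·τ³=695/704

  seg 0: a=-3 b=-127/66 c=0 d=61/264
  seg 1: a=-5 b=28/33 c=61/44 d=-31/132
  seg 2: a=-3 b=35/12 c=15/22 d=-79/132
  seg 3: a=0 b=82/33 c=-49/44 d=49/264
S(9/2) = 695/704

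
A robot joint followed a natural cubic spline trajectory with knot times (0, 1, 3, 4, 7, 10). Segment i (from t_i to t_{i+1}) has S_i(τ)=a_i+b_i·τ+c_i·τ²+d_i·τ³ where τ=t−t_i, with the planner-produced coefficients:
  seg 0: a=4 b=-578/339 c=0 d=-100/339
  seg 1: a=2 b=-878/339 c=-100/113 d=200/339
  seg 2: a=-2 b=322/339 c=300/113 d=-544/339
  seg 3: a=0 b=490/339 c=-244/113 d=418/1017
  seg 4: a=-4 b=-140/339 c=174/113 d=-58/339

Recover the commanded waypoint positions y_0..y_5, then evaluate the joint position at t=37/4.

y_0 = S_0(0) = a_0 = 4
y_1 = S_1(0) = a_1 = 2
y_2 = S_2(0) = a_2 = -2
y_3 = S_3(0) = a_3 = 0
y_4 = S_4(0) = a_4 = -4
y_5 = S_4(3) = 4
t_q=37/4 is in segment 4 (τ=9/4); S_4(τ)=3317/3616

y_0=4 y_1=2 y_2=-2 y_3=0 y_4=-4 y_5=4
S(37/4) = 3317/3616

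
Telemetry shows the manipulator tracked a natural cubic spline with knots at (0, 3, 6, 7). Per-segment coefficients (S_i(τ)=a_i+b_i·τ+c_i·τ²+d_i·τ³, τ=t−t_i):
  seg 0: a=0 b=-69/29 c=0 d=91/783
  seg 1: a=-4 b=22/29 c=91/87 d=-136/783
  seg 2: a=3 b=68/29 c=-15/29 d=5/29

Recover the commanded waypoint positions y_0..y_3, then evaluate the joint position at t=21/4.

y_0=0 y_1=-4 y_2=3 y_3=5
S(21/4) = 475/464

y_0 = S_0(0) = a_0 = 0
y_1 = S_1(0) = a_1 = -4
y_2 = S_2(0) = a_2 = 3
y_3 = S_2(1) = 5
t_q=21/4 is in segment 1 (τ=9/4); S_1(τ)=475/464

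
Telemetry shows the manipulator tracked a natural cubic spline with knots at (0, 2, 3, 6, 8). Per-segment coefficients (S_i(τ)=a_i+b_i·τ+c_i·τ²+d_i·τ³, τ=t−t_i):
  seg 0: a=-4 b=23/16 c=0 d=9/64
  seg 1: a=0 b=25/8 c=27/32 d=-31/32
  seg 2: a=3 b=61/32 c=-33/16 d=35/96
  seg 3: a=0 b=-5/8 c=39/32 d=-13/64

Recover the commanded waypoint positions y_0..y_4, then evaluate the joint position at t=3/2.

y_0 = S_0(0) = a_0 = -4
y_1 = S_1(0) = a_1 = 0
y_2 = S_2(0) = a_2 = 3
y_3 = S_3(0) = a_3 = 0
y_4 = S_3(2) = 2
t_q=3/2 is in segment 0 (τ=3/2); S_0(τ)=-701/512

y_0=-4 y_1=0 y_2=3 y_3=0 y_4=2
S(3/2) = -701/512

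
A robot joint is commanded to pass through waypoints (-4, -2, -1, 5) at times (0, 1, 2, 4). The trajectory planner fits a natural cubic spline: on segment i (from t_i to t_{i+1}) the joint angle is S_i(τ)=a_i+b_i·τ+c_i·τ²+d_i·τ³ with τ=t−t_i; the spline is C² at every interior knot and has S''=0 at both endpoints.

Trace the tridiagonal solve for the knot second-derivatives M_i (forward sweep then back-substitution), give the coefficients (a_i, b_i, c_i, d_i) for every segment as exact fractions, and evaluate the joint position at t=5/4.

Δ: Δ0=2, Δ1=1, Δ2=3
row 1: diag=4, rhs=-6; c'=1/4, d'=-3/2
row 2: denom=6−1·1/4=23/4; d'=(12−1·-3/2)/(23/4)=54/23
back: M2=54/23
back: M1=-3/2−1/4·54/23=-48/23
M: M0=0, M1=-48/23, M2=54/23, M3=0
seg 0: a=-4, c=M0/2=0, d=(M1−M0)/(6·1)=-8/23, b=Δ0−h0·(2M0+M1)/6=54/23
seg 1: a=-2, c=M1/2=-24/23, d=(M2−M1)/(6·1)=17/23, b=Δ1−h1·(2M1+M2)/6=30/23
seg 2: a=-1, c=M2/2=27/23, d=(M3−M2)/(6·2)=-9/46, b=Δ2−h2·(2M2+M3)/6=33/23
t_q=5/4 → seg 1, τ=1/4; S=-2+30/23·τ+-24/23·τ²+17/23·τ³=-2543/1472

  seg 0: a=-4 b=54/23 c=0 d=-8/23
  seg 1: a=-2 b=30/23 c=-24/23 d=17/23
  seg 2: a=-1 b=33/23 c=27/23 d=-9/46
S(5/4) = -2543/1472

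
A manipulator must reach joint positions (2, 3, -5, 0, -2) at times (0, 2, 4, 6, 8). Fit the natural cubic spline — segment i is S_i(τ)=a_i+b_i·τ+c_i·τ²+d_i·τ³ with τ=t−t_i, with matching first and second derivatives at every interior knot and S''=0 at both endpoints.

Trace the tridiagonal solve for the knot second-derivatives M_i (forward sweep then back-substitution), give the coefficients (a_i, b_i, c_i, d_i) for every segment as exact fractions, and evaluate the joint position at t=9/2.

Δ: Δ0=1/2, Δ1=-4, Δ2=5/2, Δ3=-1
row 1: diag=8, rhs=-27; c'=1/4, d'=-27/8
row 2: denom=8−2·1/4=15/2; d'=(39−2·-27/8)/(15/2)=61/10
row 3: denom=8−2·4/15=112/15; d'=(-21−2·61/10)/(112/15)=-249/56
back: M3=-249/56
back: M2=61/10−4/15·-249/56=51/7
back: M1=-27/8−1/4·51/7=-291/56
M: M0=0, M1=-291/56, M2=51/7, M3=-249/56, M4=0
seg 0: a=2, c=M0/2=0, d=(M1−M0)/(6·2)=-97/224, b=Δ0−h0·(2M0+M1)/6=125/56
seg 1: a=3, c=M1/2=-291/112, d=(M2−M1)/(6·2)=233/224, b=Δ1−h1·(2M1+M2)/6=-83/28
seg 2: a=-5, c=M2/2=51/14, d=(M3−M2)/(6·2)=-219/224, b=Δ2−h2·(2M2+M3)/6=-7/8
seg 3: a=0, c=M3/2=-249/112, d=(M4−M3)/(6·2)=83/224, b=Δ3−h3·(2M3+M4)/6=55/28
t_q=9/2 → seg 2, τ=1/2; S=-5+-7/8·τ+51/14·τ²+-219/224·τ³=-8331/1792

  seg 0: a=2 b=125/56 c=0 d=-97/224
  seg 1: a=3 b=-83/28 c=-291/112 d=233/224
  seg 2: a=-5 b=-7/8 c=51/14 d=-219/224
  seg 3: a=0 b=55/28 c=-249/112 d=83/224
S(9/2) = -8331/1792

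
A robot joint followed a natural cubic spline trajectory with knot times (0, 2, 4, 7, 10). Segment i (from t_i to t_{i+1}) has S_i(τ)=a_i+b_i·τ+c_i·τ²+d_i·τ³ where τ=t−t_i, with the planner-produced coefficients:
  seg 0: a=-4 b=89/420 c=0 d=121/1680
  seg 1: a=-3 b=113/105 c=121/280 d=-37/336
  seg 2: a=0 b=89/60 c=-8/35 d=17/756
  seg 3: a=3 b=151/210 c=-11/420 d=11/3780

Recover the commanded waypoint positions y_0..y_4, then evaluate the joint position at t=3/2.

y_0 = S_0(0) = a_0 = -4
y_1 = S_1(0) = a_1 = -3
y_2 = S_2(0) = a_2 = 0
y_3 = S_3(0) = a_3 = 3
y_4 = S_3(3) = 5
t_q=3/2 is in segment 0 (τ=3/2); S_0(τ)=-2201/640

y_0=-4 y_1=-3 y_2=0 y_3=3 y_4=5
S(3/2) = -2201/640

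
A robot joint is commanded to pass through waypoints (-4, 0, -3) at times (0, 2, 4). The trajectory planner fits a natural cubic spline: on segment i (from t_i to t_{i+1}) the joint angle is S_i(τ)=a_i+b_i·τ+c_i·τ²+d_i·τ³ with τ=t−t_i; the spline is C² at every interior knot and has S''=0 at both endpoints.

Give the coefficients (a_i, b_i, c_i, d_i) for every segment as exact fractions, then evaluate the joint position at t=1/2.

  seg 0: a=-4 b=23/8 c=0 d=-7/32
  seg 1: a=0 b=1/4 c=-21/16 d=7/32
S(1/2) = -663/256

Δ: Δ0=2, Δ1=-3/2
row 1: diag=8, rhs=-21; c'=1/4, d'=-21/8
back: M1=-21/8
M: M0=0, M1=-21/8, M2=0
seg 0: a=-4, c=M0/2=0, d=(M1−M0)/(6·2)=-7/32, b=Δ0−h0·(2M0+M1)/6=23/8
seg 1: a=0, c=M1/2=-21/16, d=(M2−M1)/(6·2)=7/32, b=Δ1−h1·(2M1+M2)/6=1/4
t_q=1/2 → seg 0, τ=1/2; S=-4+23/8·τ+0·τ²+-7/32·τ³=-663/256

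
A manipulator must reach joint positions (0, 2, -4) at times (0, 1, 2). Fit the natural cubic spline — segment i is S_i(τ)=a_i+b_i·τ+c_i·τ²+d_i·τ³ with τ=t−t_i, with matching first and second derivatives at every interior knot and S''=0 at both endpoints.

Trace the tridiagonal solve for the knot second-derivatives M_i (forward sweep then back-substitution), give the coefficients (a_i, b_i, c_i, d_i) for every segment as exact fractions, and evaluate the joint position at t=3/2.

Δ: Δ0=2, Δ1=-6
row 1: diag=4, rhs=-48; c'=1/4, d'=-12
back: M1=-12
M: M0=0, M1=-12, M2=0
seg 0: a=0, c=M0/2=0, d=(M1−M0)/(6·1)=-2, b=Δ0−h0·(2M0+M1)/6=4
seg 1: a=2, c=M1/2=-6, d=(M2−M1)/(6·1)=2, b=Δ1−h1·(2M1+M2)/6=-2
t_q=3/2 → seg 1, τ=1/2; S=2+-2·τ+-6·τ²+2·τ³=-1/4

  seg 0: a=0 b=4 c=0 d=-2
  seg 1: a=2 b=-2 c=-6 d=2
S(3/2) = -1/4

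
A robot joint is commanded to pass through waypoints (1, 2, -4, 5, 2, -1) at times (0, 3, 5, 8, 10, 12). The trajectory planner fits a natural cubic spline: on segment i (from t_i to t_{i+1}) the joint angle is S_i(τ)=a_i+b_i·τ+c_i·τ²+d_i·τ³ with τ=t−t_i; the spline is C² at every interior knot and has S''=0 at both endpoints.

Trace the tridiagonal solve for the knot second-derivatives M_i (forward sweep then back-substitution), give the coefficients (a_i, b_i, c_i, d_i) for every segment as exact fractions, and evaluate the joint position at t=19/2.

Δ: Δ0=1/3, Δ1=-3, Δ2=3, Δ3=-3/2, Δ4=-3/2
row 1: diag=10, rhs=-20; c'=1/5, d'=-2
row 2: denom=10−2·1/5=48/5; d'=(36−2·-2)/(48/5)=25/6
row 3: denom=10−3·5/16=145/16; d'=(-27−3·25/6)/(145/16)=-632/145
row 4: denom=8−2·32/145=1096/145; d'=(0−2·-632/145)/(1096/145)=158/137
back: M4=158/137
back: M3=-632/145−32/145·158/137=-632/137
back: M2=25/6−5/16·-632/137=2305/411
back: M1=-2−1/5·2305/411=-1283/411
M: M0=0, M1=-1283/411, M2=2305/411, M3=-632/137, M4=158/137, M5=0
seg 0: a=1, c=M0/2=0, d=(M1−M0)/(6·3)=-1283/7398, b=Δ0−h0·(2M0+M1)/6=519/274
seg 1: a=2, c=M1/2=-1283/822, d=(M2−M1)/(6·2)=299/411, b=Δ1−h1·(2M1+M2)/6=-382/137
seg 2: a=-4, c=M2/2=2305/822, d=(M3−M2)/(6·3)=-4201/7398, b=Δ2−h2·(2M2+M3)/6=-124/411
seg 3: a=5, c=M3/2=-316/137, d=(M4−M3)/(6·2)=395/822, b=Δ3−h3·(2M3+M4)/6=979/822
seg 4: a=2, c=M4/2=79/137, d=(M5−M4)/(6·2)=-79/822, b=Δ4−h4·(2M4+M5)/6=-1865/822
t_q=19/2 → seg 3, τ=3/2; S=5+979/822·τ+-316/137·τ²+395/822·τ³=7055/2192

  seg 0: a=1 b=519/274 c=0 d=-1283/7398
  seg 1: a=2 b=-382/137 c=-1283/822 d=299/411
  seg 2: a=-4 b=-124/411 c=2305/822 d=-4201/7398
  seg 3: a=5 b=979/822 c=-316/137 d=395/822
  seg 4: a=2 b=-1865/822 c=79/137 d=-79/822
S(19/2) = 7055/2192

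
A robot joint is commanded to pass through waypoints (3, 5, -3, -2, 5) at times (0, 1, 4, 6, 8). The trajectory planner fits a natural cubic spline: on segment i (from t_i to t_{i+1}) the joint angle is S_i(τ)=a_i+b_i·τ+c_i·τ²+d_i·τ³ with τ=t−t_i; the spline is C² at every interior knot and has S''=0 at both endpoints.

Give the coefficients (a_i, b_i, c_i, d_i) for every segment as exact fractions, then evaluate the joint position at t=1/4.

Δ: Δ0=2, Δ1=-8/3, Δ2=1/2, Δ3=7/2
row 1: diag=8, rhs=-28; c'=3/8, d'=-7/2
row 2: denom=10−3·3/8=71/8; d'=(19−3·-7/2)/(71/8)=236/71
row 3: denom=8−2·16/71=536/71; d'=(18−2·236/71)/(536/71)=403/268
back: M3=403/268
back: M2=236/71−16/71·403/268=200/67
back: M1=-7/2−3/8·200/67=-619/134
M: M0=0, M1=-619/134, M2=200/67, M3=403/268, M4=0
seg 0: a=3, c=M0/2=0, d=(M1−M0)/(6·1)=-619/804, b=Δ0−h0·(2M0+M1)/6=2227/804
seg 1: a=5, c=M1/2=-619/268, d=(M2−M1)/(6·3)=1019/2412, b=Δ1−h1·(2M1+M2)/6=185/402
seg 2: a=-3, c=M2/2=100/67, d=(M3−M2)/(6·2)=-397/3216, b=Δ2−h2·(2M2+M3)/6=-1601/804
seg 3: a=-2, c=M3/2=403/536, d=(M4−M3)/(6·2)=-403/3216, b=Δ3−h3·(2M3+M4)/6=502/201
t_q=1/4 → seg 0, τ=1/4; S=3+2227/804·τ+0·τ²+-619/804·τ³=63127/17152

  seg 0: a=3 b=2227/804 c=0 d=-619/804
  seg 1: a=5 b=185/402 c=-619/268 d=1019/2412
  seg 2: a=-3 b=-1601/804 c=100/67 d=-397/3216
  seg 3: a=-2 b=502/201 c=403/536 d=-403/3216
S(1/4) = 63127/17152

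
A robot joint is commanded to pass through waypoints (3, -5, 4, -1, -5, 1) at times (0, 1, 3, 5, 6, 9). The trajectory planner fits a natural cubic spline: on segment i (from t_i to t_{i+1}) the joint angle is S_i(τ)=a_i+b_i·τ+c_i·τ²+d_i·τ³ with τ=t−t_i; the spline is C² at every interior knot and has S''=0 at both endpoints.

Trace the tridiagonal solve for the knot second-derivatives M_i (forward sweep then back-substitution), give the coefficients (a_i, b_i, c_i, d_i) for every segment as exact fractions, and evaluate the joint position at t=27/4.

  seg 0: a=3 b=-1421/134 c=0 d=349/134
  seg 1: a=-5 b=-187/67 c=1047/134 d=-1117/536
  seg 2: a=4 b=463/134 c=-1257/268 d=459/536
  seg 3: a=-1 b=-337/67 c=30/67 d=39/67
  seg 4: a=-5 b=-160/67 c=147/67 d=-49/201
S(27/4) = -24269/4288

Δ: Δ0=-8, Δ1=9/2, Δ2=-5/2, Δ3=-4, Δ4=2
row 1: diag=6, rhs=75; c'=1/3, d'=25/2
row 2: denom=8−2·1/3=22/3; d'=(-42−2·25/2)/(22/3)=-201/22
row 3: denom=6−2·3/11=60/11; d'=(-9−2·-201/22)/(60/11)=17/10
row 4: denom=8−1·11/60=469/60; d'=(36−1·17/10)/(469/60)=294/67
back: M4=294/67
back: M3=17/10−11/60·294/67=60/67
back: M2=-201/22−3/11·60/67=-1257/134
back: M1=25/2−1/3·-1257/134=1047/67
M: M0=0, M1=1047/67, M2=-1257/134, M3=60/67, M4=294/67, M5=0
seg 0: a=3, c=M0/2=0, d=(M1−M0)/(6·1)=349/134, b=Δ0−h0·(2M0+M1)/6=-1421/134
seg 1: a=-5, c=M1/2=1047/134, d=(M2−M1)/(6·2)=-1117/536, b=Δ1−h1·(2M1+M2)/6=-187/67
seg 2: a=4, c=M2/2=-1257/268, d=(M3−M2)/(6·2)=459/536, b=Δ2−h2·(2M2+M3)/6=463/134
seg 3: a=-1, c=M3/2=30/67, d=(M4−M3)/(6·1)=39/67, b=Δ3−h3·(2M3+M4)/6=-337/67
seg 4: a=-5, c=M4/2=147/67, d=(M5−M4)/(6·3)=-49/201, b=Δ4−h4·(2M4+M5)/6=-160/67
t_q=27/4 → seg 4, τ=3/4; S=-5+-160/67·τ+147/67·τ²+-49/201·τ³=-24269/4288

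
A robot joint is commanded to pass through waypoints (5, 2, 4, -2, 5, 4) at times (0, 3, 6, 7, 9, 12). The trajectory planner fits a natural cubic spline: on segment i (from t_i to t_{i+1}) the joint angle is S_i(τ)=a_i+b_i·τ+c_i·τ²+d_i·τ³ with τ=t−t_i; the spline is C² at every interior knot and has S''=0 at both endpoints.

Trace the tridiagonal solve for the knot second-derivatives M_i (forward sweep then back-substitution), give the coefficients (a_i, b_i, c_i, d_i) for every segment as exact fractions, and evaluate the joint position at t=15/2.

  seg 0: a=5 b=-1871/792 c=0 d=1079/7128
  seg 1: a=2 b=683/396 c=1079/792 d=-4075/7128
  seg 2: a=4 b=-4385/792 c=-749/198 d=239/72
  seg 3: a=-2 b=-415/132 c=4891/792 d=-565/396
  seg 4: a=5 b=1757/396 c=-1889/792 d=1889/7128
S(15/2) = -1165/528

Δ: Δ0=-1, Δ1=2/3, Δ2=-6, Δ3=7/2, Δ4=-1/3
row 1: diag=12, rhs=10; c'=1/4, d'=5/6
row 2: denom=8−3·1/4=29/4; d'=(-40−3·5/6)/(29/4)=-170/29
row 3: denom=6−1·4/29=170/29; d'=(57−1·-170/29)/(170/29)=1823/170
row 4: denom=10−2·29/85=792/85; d'=(-23−2·1823/170)/(792/85)=-1889/396
back: M4=-1889/396
back: M3=1823/170−29/85·-1889/396=4891/396
back: M2=-170/29−4/29·4891/396=-749/99
back: M1=5/6−1/4·-749/99=1079/396
M: M0=0, M1=1079/396, M2=-749/99, M3=4891/396, M4=-1889/396, M5=0
seg 0: a=5, c=M0/2=0, d=(M1−M0)/(6·3)=1079/7128, b=Δ0−h0·(2M0+M1)/6=-1871/792
seg 1: a=2, c=M1/2=1079/792, d=(M2−M1)/(6·3)=-4075/7128, b=Δ1−h1·(2M1+M2)/6=683/396
seg 2: a=4, c=M2/2=-749/198, d=(M3−M2)/(6·1)=239/72, b=Δ2−h2·(2M2+M3)/6=-4385/792
seg 3: a=-2, c=M3/2=4891/792, d=(M4−M3)/(6·2)=-565/396, b=Δ3−h3·(2M3+M4)/6=-415/132
seg 4: a=5, c=M4/2=-1889/792, d=(M5−M4)/(6·3)=1889/7128, b=Δ4−h4·(2M4+M5)/6=1757/396
t_q=15/2 → seg 3, τ=1/2; S=-2+-415/132·τ+4891/792·τ²+-565/396·τ³=-1165/528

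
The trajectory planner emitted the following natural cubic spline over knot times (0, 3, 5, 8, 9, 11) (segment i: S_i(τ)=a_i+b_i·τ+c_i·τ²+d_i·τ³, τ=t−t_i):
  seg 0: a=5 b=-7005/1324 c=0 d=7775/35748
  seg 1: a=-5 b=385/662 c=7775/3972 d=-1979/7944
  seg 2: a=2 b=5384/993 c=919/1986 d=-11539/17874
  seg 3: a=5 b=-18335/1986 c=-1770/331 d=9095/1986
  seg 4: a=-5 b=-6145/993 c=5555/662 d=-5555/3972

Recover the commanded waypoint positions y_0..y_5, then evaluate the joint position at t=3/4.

y_0=5 y_1=-5 y_2=2 y_3=5 y_4=-5 y_5=5
S(3/4) = 95215/84736

y_0 = S_0(0) = a_0 = 5
y_1 = S_1(0) = a_1 = -5
y_2 = S_2(0) = a_2 = 2
y_3 = S_3(0) = a_3 = 5
y_4 = S_4(0) = a_4 = -5
y_5 = S_4(2) = 5
t_q=3/4 is in segment 0 (τ=3/4); S_0(τ)=95215/84736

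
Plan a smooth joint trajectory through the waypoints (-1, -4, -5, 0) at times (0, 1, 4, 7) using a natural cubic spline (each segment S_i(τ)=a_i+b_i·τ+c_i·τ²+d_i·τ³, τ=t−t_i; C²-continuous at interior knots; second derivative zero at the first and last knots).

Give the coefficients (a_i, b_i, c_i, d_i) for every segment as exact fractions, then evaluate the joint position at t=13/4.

  seg 0: a=-1 b=-287/87 c=0 d=26/87
  seg 1: a=-4 b=-209/87 c=26/29 d=-2/29
  seg 2: a=-5 b=97/87 c=8/29 d=-8/261
S(13/4) = -5245/928

Δ: Δ0=-3, Δ1=-1/3, Δ2=5/3
row 1: diag=8, rhs=16; c'=3/8, d'=2
row 2: denom=12−3·3/8=87/8; d'=(12−3·2)/(87/8)=16/29
back: M2=16/29
back: M1=2−3/8·16/29=52/29
M: M0=0, M1=52/29, M2=16/29, M3=0
seg 0: a=-1, c=M0/2=0, d=(M1−M0)/(6·1)=26/87, b=Δ0−h0·(2M0+M1)/6=-287/87
seg 1: a=-4, c=M1/2=26/29, d=(M2−M1)/(6·3)=-2/29, b=Δ1−h1·(2M1+M2)/6=-209/87
seg 2: a=-5, c=M2/2=8/29, d=(M3−M2)/(6·3)=-8/261, b=Δ2−h2·(2M2+M3)/6=97/87
t_q=13/4 → seg 1, τ=9/4; S=-4+-209/87·τ+26/29·τ²+-2/29·τ³=-5245/928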